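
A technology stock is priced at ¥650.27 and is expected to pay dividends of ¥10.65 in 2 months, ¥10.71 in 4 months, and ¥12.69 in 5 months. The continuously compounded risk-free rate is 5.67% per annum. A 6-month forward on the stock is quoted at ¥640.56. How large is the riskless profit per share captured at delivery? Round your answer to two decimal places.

PV(dividends) I = 10.65·e^(−0.0567·2/12) + 10.71·e^(−0.0567·4/12) + 12.69·e^(−0.0567·5/12) = 33.4530
Fair forward F* = (S − I)·e^(rT) = (650.27 − 33.4530)·e^0.028350 = 616.8170 × 1.028756 = 634.5542
Market ¥640.56 > fair 634.5542: forward overpriced → cash-and-carry (borrow at r, buy the stock and collect the dividends, short the forward).
Profit at T = |F_mkt − F*| = |640.56 − 634.5542| = ¥6.01 per share

¥6.01 per share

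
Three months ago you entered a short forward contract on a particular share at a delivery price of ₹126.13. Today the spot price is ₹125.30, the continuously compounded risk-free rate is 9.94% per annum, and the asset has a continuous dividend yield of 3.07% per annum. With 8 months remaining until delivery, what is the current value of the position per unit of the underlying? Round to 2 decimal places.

-₹4.72

Current fair forward for the remaining 8 months: F = S·e^((r − q)·T), (r − q) = 0.0994 − 0.0307 = 0.0687
F = 125.30 · e^(0.0687 × 8/12) = 125.30 × 1.046865 = 131.1722
Value of long forward = (F − K)·e^(−rT) = (131.1722 − 126.13) · e^(−0.0994·8/12)
= 5.0422 × 0.935881 = 4.72
Short position value = −(long value) = -₹4.72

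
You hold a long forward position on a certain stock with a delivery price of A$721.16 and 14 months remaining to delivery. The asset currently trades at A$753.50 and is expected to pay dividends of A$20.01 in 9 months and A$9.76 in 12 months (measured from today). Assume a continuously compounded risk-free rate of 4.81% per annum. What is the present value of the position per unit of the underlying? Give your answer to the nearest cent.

A$43.09

PV(remaining dividends) I = 20.01·e^(−0.0481·9/12) + 9.76·e^(−0.0481·12/12) = 28.6027
Current forward F = (S − I)·e^(rT) = (753.50 − 28.6027)·e^(0.0481·14/12) = 724.8973 × 1.057721 = 766.7391
Value (long) = (F − K)·e^(−rT) = (766.7391 − 721.16) × 0.945429 = 43.0918
Value = A$43.09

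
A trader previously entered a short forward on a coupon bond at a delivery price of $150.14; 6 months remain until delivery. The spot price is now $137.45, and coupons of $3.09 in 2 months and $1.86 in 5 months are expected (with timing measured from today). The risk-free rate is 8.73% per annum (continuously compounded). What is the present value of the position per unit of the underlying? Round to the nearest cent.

$11.12

PV(remaining coupons) I = 3.09·e^(−0.0873·2/12) + 1.86·e^(−0.0873·5/12) = 4.8389
Current forward F = (S − I)·e^(rT) = (137.45 − 4.8389)·e^(0.0873·6/12) = 132.6111 × 1.044617 = 138.5278
Value (long) = (F − K)·e^(−rT) = (138.5278 − 150.14) × 0.957289 = -11.1162
Short position value = −(long value) = $11.12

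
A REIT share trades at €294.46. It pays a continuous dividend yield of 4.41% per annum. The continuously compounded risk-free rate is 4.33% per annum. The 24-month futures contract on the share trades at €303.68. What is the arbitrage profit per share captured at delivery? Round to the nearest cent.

€9.69 per share

Fair futures: F* = S·e^(carry·T), with carry = (r − q) = 0.0433 − 0.0441 = -0.0008
F* = 294.46 · e^(-0.0008 × 24/12) = 294.46 · e^-0.001600 = 294.46 × 0.998401 = €293.9892
Market €303.68 > fair €293.9892: forward overpriced → cash-and-carry (buy spot, short the forward).
At maturity, profit = |F_mkt − F*| = |303.68 − 293.9892| = €9.69 per share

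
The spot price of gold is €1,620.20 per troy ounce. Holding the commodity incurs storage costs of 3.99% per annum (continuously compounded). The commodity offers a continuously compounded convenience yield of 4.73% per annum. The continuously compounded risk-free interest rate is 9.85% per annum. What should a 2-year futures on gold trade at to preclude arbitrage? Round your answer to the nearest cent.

€1,944.00 per troy ounce

Net carry = r + u − y = 0.0985 + 0.0399 − 0.0473 = 0.0911
F = S·e^((r+u−y)T) = 1620.20 · e^(0.0911 × 2) = 1620.20 · e^0.18220000
= 1620.20 × 1.19985414 = €1,944.00 per troy ounce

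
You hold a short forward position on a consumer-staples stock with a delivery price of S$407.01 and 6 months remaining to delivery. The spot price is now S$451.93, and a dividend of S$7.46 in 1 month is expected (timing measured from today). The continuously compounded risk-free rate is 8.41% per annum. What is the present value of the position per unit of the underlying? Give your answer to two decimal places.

-S$54.27

PV(remaining dividends) I = 7.46·e^(−0.0841·1/12) = 7.4079
Current forward F = (S − I)·e^(rT) = (451.93 − 7.4079)·e^(0.0841·6/12) = 444.5221 × 1.042947 = 463.6130
Value (long) = (F − K)·e^(−rT) = (463.6130 − 407.01) × 0.958822 = 54.2722
Short position value = −(long value) = -S$54.27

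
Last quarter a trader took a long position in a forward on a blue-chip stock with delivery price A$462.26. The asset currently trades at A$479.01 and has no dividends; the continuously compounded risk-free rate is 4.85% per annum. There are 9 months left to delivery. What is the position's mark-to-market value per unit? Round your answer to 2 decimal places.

Current fair forward for the remaining 9 months: F = S·e^(r·T), r = 0.0485
F = 479.01 · e^(0.0485 × 9/12) = 479.01 × 1.037045 = 496.7549
Value of long forward = (F − K)·e^(−rT) = (496.7549 − 462.26) · e^(−0.0485·9/12)
= 34.4949 × 0.964279 = 33.26

A$33.26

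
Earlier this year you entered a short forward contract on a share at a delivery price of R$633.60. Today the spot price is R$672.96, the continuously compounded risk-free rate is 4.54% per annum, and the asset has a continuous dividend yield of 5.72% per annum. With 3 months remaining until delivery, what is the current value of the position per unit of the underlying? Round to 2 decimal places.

-R$36.96

Current fair forward for the remaining 3 months: F = S·e^((r − q)·T), (r − q) = 0.0454 − 0.0572 = -0.0118
F = 672.96 · e^(-0.0118 × 3/12) = 672.96 × 0.997054 = 670.9775
Value of long forward = (F − K)·e^(−rT) = (670.9775 − 633.60) · e^(−0.0454·3/12)
= 37.3775 × 0.988714 = 36.96
Short position value = −(long value) = -R$36.96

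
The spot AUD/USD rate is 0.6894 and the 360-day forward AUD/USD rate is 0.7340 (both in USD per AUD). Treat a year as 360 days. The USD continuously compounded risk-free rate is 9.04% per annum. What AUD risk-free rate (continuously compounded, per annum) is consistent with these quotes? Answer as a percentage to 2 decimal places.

F = S·e^((r_USD − r_AUD)T) ⇒ r_AUD = r_USD − ln(F/S)/T
ln(0.7340/0.6894) = 0.062687; /(360/360) = 0.062687
r_AUD = 0.0904 − 0.062687 = 0.027713
r_AUD = 2.77%

2.77%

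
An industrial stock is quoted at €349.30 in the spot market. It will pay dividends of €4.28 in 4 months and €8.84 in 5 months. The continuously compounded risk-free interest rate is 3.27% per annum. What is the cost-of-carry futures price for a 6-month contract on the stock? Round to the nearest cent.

PV(dividends) I = 4.28·e^(−0.0327·4/12) + 8.84·e^(−0.0327·5/12)
I = 4.2336 + 8.7204 = 12.9540
F = (S − I)·e^(rT) = (349.30 − 12.9540) · e^(0.0327·6/12)
= 336.3460 · e^0.016350 = 336.3460 × 1.016484 = €341.89

€341.89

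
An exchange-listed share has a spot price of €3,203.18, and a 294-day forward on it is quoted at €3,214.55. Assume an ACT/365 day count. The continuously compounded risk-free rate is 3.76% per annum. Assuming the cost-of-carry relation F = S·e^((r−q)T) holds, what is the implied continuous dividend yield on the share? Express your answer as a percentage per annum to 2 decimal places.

3.32%

From F = S·e^((r−q)T): (r − q) = ln(F/S)/T
ln(3214.55/3203.18) = ln(1.003550) = 0.003544
(r − q) = 0.003544 / (294/365) = 0.004400
q = r − ln(F/S)/T = 0.0376 − 0.004400 = 0.033200
q = 3.32%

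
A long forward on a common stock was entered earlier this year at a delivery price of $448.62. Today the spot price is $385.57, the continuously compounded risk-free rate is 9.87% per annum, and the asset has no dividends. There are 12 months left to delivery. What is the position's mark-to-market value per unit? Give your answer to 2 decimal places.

Current fair forward for the remaining 12 months: F = S·e^(r·T), r = 0.0987
F = 385.57 · e^(0.0987 × 12/12) = 385.57 × 1.103735 = 425.5671
Value of long forward = (F − K)·e^(−rT) = (425.5671 − 448.62) · e^(−0.0987·12/12)
= -23.0529 × 0.906014 = -20.89

-$20.89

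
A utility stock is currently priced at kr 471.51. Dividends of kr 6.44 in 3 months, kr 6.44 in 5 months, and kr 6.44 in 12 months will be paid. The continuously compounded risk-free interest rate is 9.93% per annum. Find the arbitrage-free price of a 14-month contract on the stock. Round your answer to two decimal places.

PV(dividends) I = 6.44·e^(−0.0993·3/12) + 6.44·e^(−0.0993·5/12) + 6.44·e^(−0.0993·12/12)
I = 6.2821 + 6.1790 + 5.8312 = 18.2923
F = (S − I)·e^(rT) = (471.51 − 18.2923) · e^(0.0993·14/12)
= 453.2177 · e^0.115850 = 453.2177 × 1.122827 = kr 508.89

kr 508.89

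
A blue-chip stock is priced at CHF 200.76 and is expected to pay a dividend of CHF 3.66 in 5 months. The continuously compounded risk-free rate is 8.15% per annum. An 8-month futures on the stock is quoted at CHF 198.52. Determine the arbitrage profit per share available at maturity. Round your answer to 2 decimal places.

PV(dividends) I = 3.66·e^(−0.0815·5/12) = 3.5378
Fair futures F* = (S − I)·e^(rT) = (200.76 − 3.5378)·e^0.054333 = 197.2222 × 1.055836 = 208.2343
Market CHF 198.52 < fair 208.2343: forward underpriced → reverse cash-and-carry (short the stock, invest proceeds at r, pay the dividends, go long the forward).
Profit at T = |F_mkt − F*| = |198.52 − 208.2343| = CHF 9.71 per share

CHF 9.71 per share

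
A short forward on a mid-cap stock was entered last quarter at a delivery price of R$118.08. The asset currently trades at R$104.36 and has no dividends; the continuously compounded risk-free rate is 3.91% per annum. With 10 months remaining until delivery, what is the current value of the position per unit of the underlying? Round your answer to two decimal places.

Current fair forward for the remaining 10 months: F = S·e^(r·T), r = 0.0391
F = 104.36 · e^(0.0391 × 10/12) = 104.36 × 1.033120 = 107.8164
Value of long forward = (F − K)·e^(−rT) = (107.8164 − 118.08) · e^(−0.0391·10/12)
= -10.2636 × 0.967942 = -9.93
Short position value = −(long value) = R$9.93

R$9.93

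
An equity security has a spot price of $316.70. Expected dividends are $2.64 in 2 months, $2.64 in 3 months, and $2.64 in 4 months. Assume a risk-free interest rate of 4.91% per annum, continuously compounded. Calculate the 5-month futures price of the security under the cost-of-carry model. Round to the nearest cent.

PV(dividends) I = 2.64·e^(−0.0491·2/12) + 2.64·e^(−0.0491·3/12) + 2.64·e^(−0.0491·4/12)
I = 2.6185 + 2.6078 + 2.5971 = 7.8234
F = (S − I)·e^(rT) = (316.70 − 7.8234) · e^(0.0491·5/12)
= 308.8766 · e^0.020458 = 308.8766 × 1.020669 = $315.26

$315.26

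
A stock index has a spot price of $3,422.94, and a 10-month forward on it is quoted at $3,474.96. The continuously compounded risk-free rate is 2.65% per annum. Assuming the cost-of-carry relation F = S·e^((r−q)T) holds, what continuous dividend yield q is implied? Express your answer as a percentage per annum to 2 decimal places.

0.84%

From F = S·e^((r−q)T): (r − q) = ln(F/S)/T
ln(3474.96/3422.94) = ln(1.015197) = 0.015083
(r − q) = 0.015083 / (10/12) = 0.018100
q = r − ln(F/S)/T = 0.0265 − 0.018100 = 0.008400
q = 0.84%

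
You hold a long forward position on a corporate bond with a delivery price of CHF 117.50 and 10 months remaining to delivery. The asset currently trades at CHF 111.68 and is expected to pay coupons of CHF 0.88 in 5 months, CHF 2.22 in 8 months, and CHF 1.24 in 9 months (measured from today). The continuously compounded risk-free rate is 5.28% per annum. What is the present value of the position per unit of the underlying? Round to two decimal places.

PV(remaining coupons) I = 0.88·e^(−0.0528·5/12) + 2.22·e^(−0.0528·8/12) + 1.24·e^(−0.0528·9/12) = 4.1959
Current forward F = (S − I)·e^(rT) = (111.68 − 4.1959)·e^(0.0528·10/12) = 107.4841 × 1.044982 = 112.3189
Value (long) = (F − K)·e^(−rT) = (112.3189 − 117.50) × 0.956954 = -4.9581
Value = -CHF 4.96

-CHF 4.96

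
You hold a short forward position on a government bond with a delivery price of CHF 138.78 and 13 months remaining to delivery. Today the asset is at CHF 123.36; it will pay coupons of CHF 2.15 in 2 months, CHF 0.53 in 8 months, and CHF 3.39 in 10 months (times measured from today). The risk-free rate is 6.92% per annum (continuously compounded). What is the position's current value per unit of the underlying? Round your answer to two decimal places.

CHF 11.23

PV(remaining coupons) I = 2.15·e^(−0.0692·2/12) + 0.53·e^(−0.0692·8/12) + 3.39·e^(−0.0692·10/12) = 5.8315
Current forward F = (S − I)·e^(rT) = (123.36 − 5.8315)·e^(0.0692·13/12) = 117.5285 × 1.077848 = 126.6779
Value (long) = (F − K)·e^(−rT) = (126.6779 − 138.78) × 0.927774 = -11.2280
Short position value = −(long value) = CHF 11.23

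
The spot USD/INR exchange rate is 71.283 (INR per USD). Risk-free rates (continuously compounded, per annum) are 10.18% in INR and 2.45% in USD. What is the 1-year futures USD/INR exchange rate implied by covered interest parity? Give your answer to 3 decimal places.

F = S·e^((r_INR − r_USD)T) = 71.283 · e^((0.1018 − 0.0245) × 1)
= 71.283 · e^0.077300 = 71.283 × 1.080366
F = 77.012 INR per USD

77.012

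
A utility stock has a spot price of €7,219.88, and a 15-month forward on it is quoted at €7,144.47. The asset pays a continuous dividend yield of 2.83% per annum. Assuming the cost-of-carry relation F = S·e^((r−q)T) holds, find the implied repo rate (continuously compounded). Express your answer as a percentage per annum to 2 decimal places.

From F = S·e^((r−q)T): (r − q) = ln(F/S)/T
ln(7144.47/7219.88) = ln(0.989555) = -0.010500
(r − q) = -0.010500 / (15/12) = -0.008400
r = ln(F/S)/T + q = -0.008400 + 0.0283 = 0.019900
r = 1.99%

1.99%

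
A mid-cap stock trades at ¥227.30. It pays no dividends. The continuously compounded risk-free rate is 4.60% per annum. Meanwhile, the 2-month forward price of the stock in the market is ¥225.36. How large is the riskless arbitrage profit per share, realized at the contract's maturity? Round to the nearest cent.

Fair forward: F* = S·e^(carry·T), with carry = r = 0.0460
F* = 227.30 · e^(0.0460 × 2/12) = 227.30 · e^0.007667 = 227.30 × 1.007696 = ¥229.0493
Market ¥225.36 < fair ¥229.0493: forward underpriced → reverse cash-and-carry (short spot, go long the forward).
At maturity, profit = |F_mkt − F*| = |225.36 − 229.0493| = ¥3.69 per share

¥3.69 per share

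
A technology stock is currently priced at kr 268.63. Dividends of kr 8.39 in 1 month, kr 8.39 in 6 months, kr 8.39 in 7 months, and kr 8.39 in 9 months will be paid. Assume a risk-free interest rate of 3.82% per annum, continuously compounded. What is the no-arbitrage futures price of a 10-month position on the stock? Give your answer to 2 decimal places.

PV(dividends) I = 8.39·e^(−0.0382·1/12) + 8.39·e^(−0.0382·6/12) + 8.39·e^(−0.0382·7/12) + 8.39·e^(−0.0382·9/12)
I = 8.3633 + 8.2313 + 8.2051 + 8.1530 = 32.9527
F = (S − I)·e^(rT) = (268.63 − 32.9527) · e^(0.0382·10/12)
= 235.6773 · e^0.031833 = 235.6773 × 1.032345 = kr 243.30

kr 243.30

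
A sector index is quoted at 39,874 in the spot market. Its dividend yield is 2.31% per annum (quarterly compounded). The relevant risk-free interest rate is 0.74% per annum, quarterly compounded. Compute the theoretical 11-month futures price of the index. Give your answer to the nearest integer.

39,306

F = S · (1+r/4)^(4T) / (1+q/4)^(4T)
= 39874 × 1.006800 / 1.021339 = 39874 × 0.985765
F = 39,306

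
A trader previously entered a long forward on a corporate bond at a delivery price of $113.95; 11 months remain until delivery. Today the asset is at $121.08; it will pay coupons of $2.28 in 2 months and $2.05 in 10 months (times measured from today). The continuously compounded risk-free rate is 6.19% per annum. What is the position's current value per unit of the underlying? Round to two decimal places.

PV(remaining coupons) I = 2.28·e^(−0.0619·2/12) + 2.05·e^(−0.0619·10/12) = 4.2035
Current forward F = (S − I)·e^(rT) = (121.08 − 4.2035)·e^(0.0619·11/12) = 116.8765 × 1.058382 = 123.7000
Value (long) = (F − K)·e^(−rT) = (123.7000 − 113.95) × 0.944838 = 9.2122
Value = $9.21

$9.21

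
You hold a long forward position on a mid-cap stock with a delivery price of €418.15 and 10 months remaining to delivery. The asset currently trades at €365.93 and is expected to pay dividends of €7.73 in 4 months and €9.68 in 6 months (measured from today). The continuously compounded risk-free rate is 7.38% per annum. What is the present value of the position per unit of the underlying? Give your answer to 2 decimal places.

-€44.15

PV(remaining dividends) I = 7.73·e^(−0.0738·4/12) + 9.68·e^(−0.0738·6/12) = 16.8715
Current forward F = (S − I)·e^(rT) = (365.93 − 16.8715)·e^(0.0738·10/12) = 349.0585 × 1.063430 = 371.1993
Value (long) = (F − K)·e^(−rT) = (371.1993 − 418.15) × 0.940353 = -44.1502
Value = -€44.15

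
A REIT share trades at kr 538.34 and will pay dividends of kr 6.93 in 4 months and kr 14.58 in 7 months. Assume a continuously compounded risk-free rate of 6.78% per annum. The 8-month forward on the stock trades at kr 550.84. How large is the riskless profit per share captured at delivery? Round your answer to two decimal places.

PV(dividends) I = 6.93·e^(−0.0678·4/12) + 14.58·e^(−0.0678·7/12) = 20.7898
Fair forward F* = (S − I)·e^(rT) = (538.34 − 20.7898)·e^0.045200 = 517.5502 × 1.046237 = 541.4802
Market kr 550.84 > fair 541.4802: forward overpriced → cash-and-carry (borrow at r, buy the stock and collect the dividends, short the forward).
Profit at T = |F_mkt − F*| = |550.84 − 541.4802| = kr 9.36 per share

kr 9.36 per share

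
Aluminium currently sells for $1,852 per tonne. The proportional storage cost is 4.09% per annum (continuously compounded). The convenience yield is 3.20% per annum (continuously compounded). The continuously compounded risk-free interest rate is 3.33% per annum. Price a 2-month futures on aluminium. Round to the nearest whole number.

Net carry = r + u − y = 0.0333 + 0.0409 − 0.0320 = 0.0422
F = S·e^((r+u−y)T) = 1852 · e^(0.0422 × 2/12) = 1852 · e^0.007033
= 1852 × 1.007058 = $1,865 per tonne

$1,865 per tonne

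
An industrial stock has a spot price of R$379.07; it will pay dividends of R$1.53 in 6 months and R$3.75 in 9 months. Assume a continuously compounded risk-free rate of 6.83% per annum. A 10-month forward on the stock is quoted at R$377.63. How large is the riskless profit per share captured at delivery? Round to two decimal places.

R$18.30 per share

PV(dividends) I = 1.53·e^(−0.0683·6/12) + 3.75·e^(−0.0683·9/12) = 5.0414
Fair forward F* = (S − I)·e^(rT) = (379.07 − 5.0414)·e^0.056917 = 374.0286 × 1.058568 = 395.9347
Market R$377.63 < fair 395.9347: forward underpriced → reverse cash-and-carry (short the stock, invest proceeds at r, pay the dividends, go long the forward).
Profit at T = |F_mkt − F*| = |377.63 − 395.9347| = R$18.30 per share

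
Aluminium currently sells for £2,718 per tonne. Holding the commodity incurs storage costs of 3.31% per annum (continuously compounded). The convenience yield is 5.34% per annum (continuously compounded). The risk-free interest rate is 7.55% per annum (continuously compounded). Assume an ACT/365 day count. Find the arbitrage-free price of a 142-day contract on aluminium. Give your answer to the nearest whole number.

£2,777 per tonne

Net carry = r + u − y = 0.0755 + 0.0331 − 0.0534 = 0.0552
F = S·e^((r+u−y)T) = 2718 · e^(0.0552 × 142/365) = 2718 · e^0.021475
= 2718 × 1.021707 = £2,777 per tonne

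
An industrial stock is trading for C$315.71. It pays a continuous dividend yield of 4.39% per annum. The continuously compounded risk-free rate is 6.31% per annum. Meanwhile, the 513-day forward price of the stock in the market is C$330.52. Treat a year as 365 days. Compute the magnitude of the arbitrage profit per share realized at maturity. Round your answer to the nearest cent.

C$6.17 per share

Fair forward: F* = S·e^(carry·T), with carry = (r − q) = 0.0631 − 0.0439 = 0.0192
F* = 315.71 · e^(0.0192 × 513/365) = 315.71 · e^0.026985 = 315.71 × 1.027352 = C$324.3453
Market C$330.52 > fair C$324.3453: forward overpriced → cash-and-carry (buy spot, short the forward).
At maturity, profit = |F_mkt − F*| = |330.52 − 324.3453| = C$6.17 per share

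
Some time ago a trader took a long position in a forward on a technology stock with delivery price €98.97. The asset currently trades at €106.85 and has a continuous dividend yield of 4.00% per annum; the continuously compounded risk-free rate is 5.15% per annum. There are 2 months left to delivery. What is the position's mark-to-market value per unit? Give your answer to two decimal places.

€8.02

Current fair forward for the remaining 2 months: F = S·e^((r − q)·T), (r − q) = 0.0515 − 0.0400 = 0.0115
F = 106.85 · e^(0.0115 × 2/12) = 106.85 × 1.001919 = 107.0550
Value of long forward = (F − K)·e^(−rT) = (107.0550 − 98.97) · e^(−0.0515·2/12)
= 8.0850 × 0.991453 = 8.02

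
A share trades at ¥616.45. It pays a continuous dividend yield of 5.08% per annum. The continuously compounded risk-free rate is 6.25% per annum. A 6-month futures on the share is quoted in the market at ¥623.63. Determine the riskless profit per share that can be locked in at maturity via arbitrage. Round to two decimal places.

¥3.56 per share

Fair futures: F* = S·e^(carry·T), with carry = (r − q) = 0.0625 − 0.0508 = 0.0117
F* = 616.45 · e^(0.0117 × 6/12) = 616.45 · e^0.005850 = 616.45 × 1.005867 = ¥620.0667
Market ¥623.63 > fair ¥620.0667: forward overpriced → cash-and-carry (buy spot, short the forward).
At maturity, profit = |F_mkt − F*| = |623.63 − 620.0667| = ¥3.56 per share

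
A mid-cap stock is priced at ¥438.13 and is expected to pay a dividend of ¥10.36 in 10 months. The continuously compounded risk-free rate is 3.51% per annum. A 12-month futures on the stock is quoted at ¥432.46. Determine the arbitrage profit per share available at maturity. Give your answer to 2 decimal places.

¥10.90 per share

PV(dividends) I = 10.36·e^(−0.0351·10/12) = 10.0614
Fair futures F* = (S − I)·e^(rT) = (438.13 − 10.0614)·e^0.035100 = 428.0686 × 1.035723 = 443.3605
Market ¥432.46 < fair 443.3605: forward underpriced → reverse cash-and-carry (short the stock, invest proceeds at r, pay the dividends, go long the forward).
Profit at T = |F_mkt − F*| = |432.46 − 443.3605| = ¥10.90 per share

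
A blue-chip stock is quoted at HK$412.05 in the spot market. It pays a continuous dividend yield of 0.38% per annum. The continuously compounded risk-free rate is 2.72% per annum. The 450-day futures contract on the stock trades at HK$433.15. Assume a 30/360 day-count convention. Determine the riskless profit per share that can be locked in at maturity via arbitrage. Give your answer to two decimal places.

Fair futures: F* = S·e^(carry·T), with carry = (r − q) = 0.0272 − 0.0038 = 0.0234
F* = 412.05 · e^(0.0234 × 450/360) = 412.05 · e^0.029250 = 412.05 × 1.029682 = HK$424.2805
Market HK$433.15 > fair HK$424.2805: forward overpriced → cash-and-carry (buy spot, short the forward).
At maturity, profit = |F_mkt − F*| = |433.15 − 424.2805| = HK$8.87 per share

HK$8.87 per share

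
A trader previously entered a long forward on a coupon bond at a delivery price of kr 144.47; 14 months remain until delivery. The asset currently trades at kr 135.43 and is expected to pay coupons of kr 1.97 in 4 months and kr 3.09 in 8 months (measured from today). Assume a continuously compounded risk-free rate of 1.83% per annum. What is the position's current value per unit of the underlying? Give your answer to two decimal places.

PV(remaining coupons) I = 1.97·e^(−0.0183·4/12) + 3.09·e^(−0.0183·8/12) = 5.0106
Current forward F = (S − I)·e^(rT) = (135.43 − 5.0106)·e^(0.0183·14/12) = 130.4194 × 1.021580 = 133.2339
Value (long) = (F − K)·e^(−rT) = (133.2339 − 144.47) × 0.978876 = -10.9987
Value = -kr 11.00

-kr 11.00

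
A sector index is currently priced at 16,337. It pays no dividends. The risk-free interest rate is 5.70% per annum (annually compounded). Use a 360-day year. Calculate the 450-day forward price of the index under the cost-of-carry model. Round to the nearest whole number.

F = S · (1+r)^T
= 16337 × 1.071751
F = 17,509

17,509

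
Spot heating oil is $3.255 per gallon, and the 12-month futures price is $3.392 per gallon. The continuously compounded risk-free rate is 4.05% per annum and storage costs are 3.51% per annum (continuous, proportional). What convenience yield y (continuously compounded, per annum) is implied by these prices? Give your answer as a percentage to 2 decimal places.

3.44%

F = S·e^((r+u−y)T) ⇒ (r+u−y) = ln(F/S)/T
ln(3.392/3.255) = 0.041227; /T ⇒ 0.041227
y = r + u − ln(F/S)/T = 0.0405 + 0.0351 − 0.041227 = 0.034373
y = 3.44%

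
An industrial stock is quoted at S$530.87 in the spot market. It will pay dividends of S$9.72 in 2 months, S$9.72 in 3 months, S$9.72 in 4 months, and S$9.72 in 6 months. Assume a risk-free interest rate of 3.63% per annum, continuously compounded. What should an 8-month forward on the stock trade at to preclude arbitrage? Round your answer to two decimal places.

S$504.49

PV(dividends) I = 9.72·e^(−0.0363·2/12) + 9.72·e^(−0.0363·3/12) + 9.72·e^(−0.0363·4/12) + 9.72·e^(−0.0363·6/12)
I = 9.6614 + 9.6322 + 9.6031 + 9.5452 = 38.4419
F = (S − I)·e^(rT) = (530.87 − 38.4419) · e^(0.0363·8/12)
= 492.4281 · e^0.024200 = 492.4281 × 1.024495 = S$504.49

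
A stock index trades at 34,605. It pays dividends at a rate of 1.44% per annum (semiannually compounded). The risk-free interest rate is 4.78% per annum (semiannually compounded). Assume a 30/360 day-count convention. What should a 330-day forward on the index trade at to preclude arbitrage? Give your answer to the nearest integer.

35,664

F = S · (1+r/2)^(2T) / (1+q/2)^(2T)
= 34605 × 1.044252 / 1.013240 = 34605 × 1.030607
F = 35,664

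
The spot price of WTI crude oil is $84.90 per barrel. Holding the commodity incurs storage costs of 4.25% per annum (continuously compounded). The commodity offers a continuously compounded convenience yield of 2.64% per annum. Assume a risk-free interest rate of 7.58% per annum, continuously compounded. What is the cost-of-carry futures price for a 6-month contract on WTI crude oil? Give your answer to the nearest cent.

$88.89 per barrel

Net carry = r + u − y = 0.0758 + 0.0425 − 0.0264 = 0.0919
F = S·e^((r+u−y)T) = 84.90 · e^(0.0919 × 6/12) = 84.90 · e^0.045950
= 84.90 × 1.047022 = $88.89 per barrel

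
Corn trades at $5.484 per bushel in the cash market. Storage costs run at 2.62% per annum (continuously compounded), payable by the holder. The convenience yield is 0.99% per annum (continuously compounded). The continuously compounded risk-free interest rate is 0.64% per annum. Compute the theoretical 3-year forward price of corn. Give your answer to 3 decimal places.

$5.870 per bushel

Net carry = r + u − y = 0.0064 + 0.0262 − 0.0099 = 0.0227
F = S·e^((r+u−y)T) = 5.484 · e^(0.0227 × 3) = 5.484 · e^0.068100
= 5.484 × 1.070472 = $5.870 per bushel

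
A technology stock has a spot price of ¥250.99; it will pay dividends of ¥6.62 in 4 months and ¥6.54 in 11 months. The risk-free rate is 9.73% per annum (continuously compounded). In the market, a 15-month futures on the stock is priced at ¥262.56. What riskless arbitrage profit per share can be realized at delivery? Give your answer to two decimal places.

PV(dividends) I = 6.62·e^(−0.0973·4/12) + 6.54·e^(−0.0973·11/12) = 12.3907
Fair futures F* = (S − I)·e^(rT) = (250.99 − 12.3907)·e^0.121625 = 238.5993 × 1.129331 = 269.4576
Market ¥262.56 < fair 269.4576: forward underpriced → reverse cash-and-carry (short the stock, invest proceeds at r, pay the dividends, go long the forward).
Profit at T = |F_mkt − F*| = |262.56 − 269.4576| = ¥6.90 per share

¥6.90 per share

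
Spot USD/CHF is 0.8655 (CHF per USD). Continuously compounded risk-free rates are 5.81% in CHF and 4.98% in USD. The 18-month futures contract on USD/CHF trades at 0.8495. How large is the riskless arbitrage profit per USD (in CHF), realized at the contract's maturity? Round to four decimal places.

Fair futures: F* = S·e^(carry·T), with carry = (r_CHF − r_USD) = 0.0581 − 0.0498 = 0.0083
F* = 0.8655 · e^(0.0083 × 18/12) = 0.8655 · e^0.012450 = 0.8655 × 1.012528 = 0.8763
Market 0.8495 < fair 0.8763: forward underpriced → reverse cash-and-carry (short spot, go long the forward).
At maturity, profit = |F_mkt − F*| = |0.8495 − 0.8763| = 0.0268 per USD (in CHF)

0.0268 per USD (in CHF)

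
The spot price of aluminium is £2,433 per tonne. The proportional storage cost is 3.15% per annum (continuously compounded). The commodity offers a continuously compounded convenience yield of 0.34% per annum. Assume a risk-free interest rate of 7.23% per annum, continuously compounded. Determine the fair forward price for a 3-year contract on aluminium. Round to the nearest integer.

£3,288 per tonne

Net carry = r + u − y = 0.0723 + 0.0315 − 0.0034 = 0.1004
F = S·e^((r+u−y)T) = 2433 · e^(0.1004 × 3) = 2433 · e^0.301200
= 2433 × 1.351480 = £3,288 per tonne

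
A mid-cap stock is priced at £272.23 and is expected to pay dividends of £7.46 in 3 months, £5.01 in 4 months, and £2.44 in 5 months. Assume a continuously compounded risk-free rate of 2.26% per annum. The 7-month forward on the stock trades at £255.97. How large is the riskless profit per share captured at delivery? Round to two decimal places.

£4.87 per share

PV(dividends) I = 7.46·e^(−0.0226·3/12) + 5.01·e^(−0.0226·4/12) + 2.44·e^(−0.0226·5/12) = 14.8075
Fair forward F* = (S − I)·e^(rT) = (272.23 − 14.8075)·e^0.013183 = 257.4225 × 1.013270 = 260.8385
Market £255.97 < fair 260.8385: forward underpriced → reverse cash-and-carry (short the stock, invest proceeds at r, pay the dividends, go long the forward).
Profit at T = |F_mkt − F*| = |255.97 − 260.8385| = £4.87 per share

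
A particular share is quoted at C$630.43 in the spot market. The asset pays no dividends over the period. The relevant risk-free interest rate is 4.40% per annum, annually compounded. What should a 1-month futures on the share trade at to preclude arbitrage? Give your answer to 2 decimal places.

F = S · (1+r)^T
= 630.43 × 1.003595
F = C$632.70

C$632.70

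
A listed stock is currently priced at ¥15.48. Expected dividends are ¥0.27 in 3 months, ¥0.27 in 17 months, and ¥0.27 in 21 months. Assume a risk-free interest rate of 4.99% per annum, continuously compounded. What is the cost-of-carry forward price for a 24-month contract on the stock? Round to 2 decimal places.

PV(dividends) I = 0.27·e^(−0.0499·3/12) + 0.27·e^(−0.0499·17/12) + 0.27·e^(−0.0499·21/12)
I = 0.2667 + 0.2516 + 0.2474 = 0.7657
F = (S − I)·e^(rT) = (15.48 − 0.7657) · e^(0.0499·24/12)
= 14.7143 · e^0.099800 = 14.7143 × 1.104950 = ¥16.26

¥16.26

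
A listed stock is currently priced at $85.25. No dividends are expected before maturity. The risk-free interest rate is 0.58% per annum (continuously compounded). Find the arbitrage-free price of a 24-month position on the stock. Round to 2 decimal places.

F = S·e^(rT) = 85.25 · e^(0.0058 × 24/12)
= 85.25 · e^0.011600 = 85.25 × 1.011668
F = $86.24

$86.24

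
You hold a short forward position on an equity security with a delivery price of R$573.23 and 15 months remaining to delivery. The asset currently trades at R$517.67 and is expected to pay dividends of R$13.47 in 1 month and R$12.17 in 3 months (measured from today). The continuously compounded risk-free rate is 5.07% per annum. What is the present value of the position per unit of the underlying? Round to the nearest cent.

PV(remaining dividends) I = 13.47·e^(−0.0507·1/12) + 12.17·e^(−0.0507·3/12) = 25.4299
Current forward F = (S − I)·e^(rT) = (517.67 − 25.4299)·e^(0.0507·15/12) = 492.2401 × 1.065426 = 524.4454
Value (long) = (F − K)·e^(−rT) = (524.4454 − 573.23) × 0.938591 = -45.7888
Short position value = −(long value) = R$45.79

R$45.79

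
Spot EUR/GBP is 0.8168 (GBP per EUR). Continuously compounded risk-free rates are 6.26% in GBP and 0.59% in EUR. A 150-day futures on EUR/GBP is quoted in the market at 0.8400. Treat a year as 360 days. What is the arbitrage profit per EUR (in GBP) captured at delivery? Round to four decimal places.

0.0037 per EUR (in GBP)

Fair futures: F* = S·e^(carry·T), with carry = (r_GBP − r_EUR) = 0.0626 − 0.0059 = 0.0567
F* = 0.8168 · e^(0.0567 × 150/360) = 0.8168 · e^0.023625 = 0.8168 × 1.023906 = 0.8363
Market 0.8400 > fair 0.8363: forward overpriced → cash-and-carry (buy spot, short the forward).
At maturity, profit = |F_mkt − F*| = |0.8400 − 0.8363| = 0.0037 per EUR (in GBP)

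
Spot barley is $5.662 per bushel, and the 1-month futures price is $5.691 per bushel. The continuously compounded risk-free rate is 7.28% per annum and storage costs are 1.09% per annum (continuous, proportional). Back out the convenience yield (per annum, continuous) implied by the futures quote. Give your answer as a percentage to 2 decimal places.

2.24%

F = S·e^((r+u−y)T) ⇒ (r+u−y) = ln(F/S)/T
ln(5.691/5.662) = 0.005109; /T ⇒ 0.061308
y = r + u − ln(F/S)/T = 0.0728 + 0.0109 − 0.061308 = 0.022392
y = 2.24%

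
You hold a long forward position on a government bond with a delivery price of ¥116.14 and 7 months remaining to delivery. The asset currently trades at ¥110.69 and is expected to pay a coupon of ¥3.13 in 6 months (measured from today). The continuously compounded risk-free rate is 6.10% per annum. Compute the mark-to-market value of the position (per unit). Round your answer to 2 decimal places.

-¥4.43

PV(remaining coupons) I = 3.13·e^(−0.0610·6/12) = 3.0360
Current forward F = (S − I)·e^(rT) = (110.69 − 3.0360)·e^(0.0610·7/12) = 107.6540 × 1.036224 = 111.5537
Value (long) = (F − K)·e^(−rT) = (111.5537 − 116.14) × 0.965042 = -4.4260
Value = -¥4.43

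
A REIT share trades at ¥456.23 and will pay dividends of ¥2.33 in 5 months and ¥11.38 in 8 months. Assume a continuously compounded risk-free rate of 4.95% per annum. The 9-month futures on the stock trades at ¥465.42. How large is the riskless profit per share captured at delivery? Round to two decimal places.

¥5.73 per share

PV(dividends) I = 2.33·e^(−0.0495·5/12) + 11.38·e^(−0.0495·8/12) = 13.2930
Fair futures F* = (S − I)·e^(rT) = (456.23 − 13.2930)·e^0.037125 = 442.9370 × 1.037823 = 459.6902
Market ¥465.42 > fair 459.6902: forward overpriced → cash-and-carry (borrow at r, buy the stock and collect the dividends, short the forward).
Profit at T = |F_mkt − F*| = |465.42 − 459.6902| = ¥5.73 per share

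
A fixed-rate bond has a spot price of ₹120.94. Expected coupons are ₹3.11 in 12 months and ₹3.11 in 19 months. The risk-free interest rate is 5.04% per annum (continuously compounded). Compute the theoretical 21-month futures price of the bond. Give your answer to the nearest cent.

PV(coupons) I = 3.11·e^(−0.0504·12/12) + 3.11·e^(−0.0504·19/12)
I = 2.9571 + 2.8715 = 5.8286
F = (S − I)·e^(rT) = (120.94 − 5.8286) · e^(0.0504·21/12)
= 115.1114 · e^0.088200 = 115.1114 × 1.092207 = ₹125.73

₹125.73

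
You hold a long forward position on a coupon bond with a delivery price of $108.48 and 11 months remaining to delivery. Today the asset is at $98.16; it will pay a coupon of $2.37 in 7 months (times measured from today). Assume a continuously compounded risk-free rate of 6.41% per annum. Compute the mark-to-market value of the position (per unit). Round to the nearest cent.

-$6.41

PV(remaining coupons) I = 2.37·e^(−0.0641·7/12) = 2.2830
Current forward F = (S − I)·e^(rT) = (98.16 − 2.2830)·e^(0.0641·11/12) = 95.8770 × 1.060519 = 101.6794
Value (long) = (F − K)·e^(−rT) = (101.6794 − 108.48) × 0.942935 = -6.4125
Value = -$6.41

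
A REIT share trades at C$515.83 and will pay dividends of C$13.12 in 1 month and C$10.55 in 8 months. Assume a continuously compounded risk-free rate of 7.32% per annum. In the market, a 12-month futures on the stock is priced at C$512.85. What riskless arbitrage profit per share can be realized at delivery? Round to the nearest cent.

C$17.31 per share

PV(dividends) I = 13.12·e^(−0.0732·1/12) + 10.55·e^(−0.0732·8/12) = 23.0877
Fair futures F* = (S − I)·e^(rT) = (515.83 − 23.0877)·e^0.073200 = 492.7423 × 1.075946 = 530.1641
Market C$512.85 < fair 530.1641: forward underpriced → reverse cash-and-carry (short the stock, invest proceeds at r, pay the dividends, go long the forward).
Profit at T = |F_mkt − F*| = |512.85 − 530.1641| = C$17.31 per share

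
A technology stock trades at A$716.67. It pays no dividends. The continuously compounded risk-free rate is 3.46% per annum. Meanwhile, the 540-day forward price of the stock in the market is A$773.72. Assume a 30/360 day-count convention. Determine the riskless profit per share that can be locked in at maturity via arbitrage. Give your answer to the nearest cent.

A$18.87 per share

Fair forward: F* = S·e^(carry·T), with carry = r = 0.0346
F* = 716.67 · e^(0.0346 × 540/360) = 716.67 · e^0.051900 = 716.67 × 1.053270 = A$754.8470
Market A$773.72 > fair A$754.8470: forward overpriced → cash-and-carry (buy spot, short the forward).
At maturity, profit = |F_mkt − F*| = |773.72 − 754.8470| = A$18.87 per share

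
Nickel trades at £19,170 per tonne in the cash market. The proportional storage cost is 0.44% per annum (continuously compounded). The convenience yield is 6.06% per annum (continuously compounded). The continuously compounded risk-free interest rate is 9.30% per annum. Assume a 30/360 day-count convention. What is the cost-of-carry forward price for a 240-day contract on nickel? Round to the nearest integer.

Net carry = r + u − y = 0.0930 + 0.0044 − 0.0606 = 0.0368
F = S·e^((r+u−y)T) = 19170 · e^(0.0368 × 240/360) = 19170 · e^0.024533
= 19170 × 1.024836 = £19,646 per tonne

£19,646 per tonne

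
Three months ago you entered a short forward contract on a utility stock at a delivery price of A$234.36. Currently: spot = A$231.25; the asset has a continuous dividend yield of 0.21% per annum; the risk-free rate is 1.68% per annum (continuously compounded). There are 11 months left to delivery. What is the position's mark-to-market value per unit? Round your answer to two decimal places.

-A$0.03

Current fair forward for the remaining 11 months: F = S·e^((r − q)·T), (r − q) = 0.0168 − 0.0021 = 0.0147
F = 231.25 · e^(0.0147 × 11/12) = 231.25 × 1.013566 = 234.3871
Value of long forward = (F − K)·e^(−rT) = (234.3871 − 234.36) · e^(−0.0168·11/12)
= 0.0271 × 0.984718 = 0.03
Short position value = −(long value) = -A$0.03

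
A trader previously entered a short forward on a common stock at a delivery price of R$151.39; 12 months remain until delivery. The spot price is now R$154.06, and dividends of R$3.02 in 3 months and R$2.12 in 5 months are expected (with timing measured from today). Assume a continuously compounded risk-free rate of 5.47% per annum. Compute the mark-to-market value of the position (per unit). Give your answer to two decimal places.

PV(remaining dividends) I = 3.02·e^(−0.0547·3/12) + 2.12·e^(−0.0547·5/12) = 5.0512
Current forward F = (S − I)·e^(rT) = (154.06 − 5.0512)·e^(0.0547·12/12) = 149.0088 × 1.056224 = 157.3867
Value (long) = (F − K)·e^(−rT) = (157.3867 − 151.39) × 0.946769 = 5.6775
Short position value = −(long value) = -R$5.68

-R$5.68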